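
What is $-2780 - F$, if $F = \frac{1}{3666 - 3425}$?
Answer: $- \frac{669981}{241} \approx -2780.0$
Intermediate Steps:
$F = \frac{1}{241} \approx 0.0041494$
$-2780 - F = -2780 - \frac{1}{241} = - \frac{669981}{241}$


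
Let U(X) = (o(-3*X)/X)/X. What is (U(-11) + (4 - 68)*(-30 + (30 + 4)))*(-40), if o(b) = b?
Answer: 112520/11 ≈ 10229.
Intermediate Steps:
U(X) = -3/X (U(X) = ((-3*X)/X)/X = -3/X)
(U(-11) + (4 - 68)*(-30 + (30 + 4)))*(-40) = (-3/(-11) + (4 - 68)*(-30 + (30 + 4)))*(-40) = (-3*(-1/11) - 64*(-30 + 34))*(-40) = (3/11 - 64*4)*(-40) = (3/11 - 256)*(-40) = -2813/11*(-40) = 112520/11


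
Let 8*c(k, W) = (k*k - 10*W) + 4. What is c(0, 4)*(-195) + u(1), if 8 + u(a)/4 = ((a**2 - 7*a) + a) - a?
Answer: 1643/2 ≈ 821.50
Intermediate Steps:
c(k, W) = 1/2 - 5*W/4 + k**2/8 (c(k, W) = ((k*k - 10*W) + 4)/8 = ((k**2 - 10*W) + 4)/8 = (4 + k**2 - 10*W)/8 = 1/2 - 5*W/4 + k**2/8)
u(a) = -32 - 28*a + 4*a**2 (u(a) = -32 + 4*(((a**2 - 7*a) + a) - a) = -32 + 4*((a**2 - 6*a) - a) = -32 + 4*(a**2 - 7*a) = -32 + (-28*a + 4*a**2) = -32 - 28*a + 4*a**2)
c(0, 4)*(-195) + u(1) = (1/2 - 5/4*4 + (1/8)*0**2)*(-195) + (-32 - 28*1 + 4*1**2) = (1/2 - 5 + (1/8)*0)*(-195) + (-32 - 28 + 4*1) = (1/2 - 5 + 0)*(-195) + (-32 - 28 + 4) = -9/2*(-195) - 56 = 1755/2 - 56 = 1643/2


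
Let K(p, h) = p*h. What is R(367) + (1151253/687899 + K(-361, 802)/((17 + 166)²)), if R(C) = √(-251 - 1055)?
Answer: -160607582561/23037049611 + I*√1306 ≈ -6.9717 + 36.139*I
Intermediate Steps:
K(p, h) = h*p
R(C) = I*√1306 (R(C) = √(-1306) = I*√1306)
R(367) + (1151253/687899 + K(-361, 802)/((17 + 166)²)) = I*√1306 + (1151253/687899 + (802*(-361))/((17 + 166)²)) = I*√1306 + (1151253*(1/687899) - 289522/(183²)) = I*√1306 + (1151253/687899 - 289522/33489) = I*√1306 - 160607582561/23037049611 = -160607582561/23037049611 + I*√1306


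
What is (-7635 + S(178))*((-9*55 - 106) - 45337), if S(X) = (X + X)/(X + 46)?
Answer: 9818581399/28 ≈ 3.5066e+8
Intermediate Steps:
S(X) = 2*X/(46 + X) (S(X) = (2*X)/(46 + X) = 2*X/(46 + X))
(-7635 + S(178))*((-9*55 - 106) - 45337) = (-7635 + 2*178/(46 + 178))*((-9*55 - 106) - 45337) = (-7635 + 2*178/224)*((-495 - 106) - 45337) = (-7635 + 2*178*(1/224))*(-601 - 45337) = (-7635 + 89/56)*(-45938) = -427471/56*(-45938) = 9818581399/28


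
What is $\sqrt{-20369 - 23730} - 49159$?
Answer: $-49159 + i \sqrt{44099} \approx -49159.0 + 210.0 i$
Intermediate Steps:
$\sqrt{-20369 - 23730} - 49159 = \sqrt{-44099} - 49159 = i \sqrt{44099} - 49159 = -49159 + i \sqrt{44099}$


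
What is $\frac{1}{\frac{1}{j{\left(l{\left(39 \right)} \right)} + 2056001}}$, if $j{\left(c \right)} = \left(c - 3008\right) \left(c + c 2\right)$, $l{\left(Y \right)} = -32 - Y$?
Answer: $2711828$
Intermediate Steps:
$j{\left(c \right)} = 3 c \left(-3008 + c\right)$ ($j{\left(c \right)} = \left(-3008 + c\right) \left(c + 2 c\right) = \left(-3008 + c\right) 3 c = 3 c \left(-3008 + c\right)$)
$\frac{1}{\frac{1}{j{\left(l{\left(39 \right)} \right)} + 2056001}} = \frac{1}{\frac{1}{3 \left(-32 - 39\right) \left(-3008 - 71\right) + 2056001}} = \frac{1}{\frac{1}{3 \left(-71\right) \left(-3008 - 71\right) + 2056001}} = \frac{1}{\frac{1}{3 \left(-71\right) \left(-3079\right) + 2056001}} = \frac{1}{\frac{1}{655827 + 2056001}} = \frac{1}{\frac{1}{2711828}} = 2711828$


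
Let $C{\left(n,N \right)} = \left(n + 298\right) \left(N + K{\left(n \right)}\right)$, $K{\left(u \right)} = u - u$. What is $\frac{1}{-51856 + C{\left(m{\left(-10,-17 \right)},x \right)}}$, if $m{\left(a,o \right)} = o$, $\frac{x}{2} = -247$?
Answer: $- \frac{1}{190670} \approx -5.2447 \cdot 10^{-6}$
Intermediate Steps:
$x = -494$ ($x = 2 \left(-247\right) = -494$)
$K{\left(u \right)} = 0$
$C{\left(n,N \right)} = N \left(298 + n\right)$ ($C{\left(n,N \right)} = \left(n + 298\right) \left(N + 0\right) = \left(298 + n\right) N = N \left(298 + n\right)$)
$\frac{1}{-51856 + C{\left(m{\left(-10,-17 \right)},x \right)}} = \frac{1}{-51856 - 494 \left(298 - 17\right)} = \frac{1}{-51856 - 138814} = \frac{1}{-190670} = - \frac{1}{190670}$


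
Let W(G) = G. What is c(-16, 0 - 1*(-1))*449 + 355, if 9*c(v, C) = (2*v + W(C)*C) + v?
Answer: -17908/9 ≈ -1989.8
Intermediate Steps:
c(v, C) = v/3 + C²/9 (c(v, C) = ((2*v + C*C) + v)/9 = ((2*v + C²) + v)/9 = ((C² + 2*v) + v)/9 = (C² + 3*v)/9 = v/3 + C²/9)
c(-16, 0 - 1*(-1))*449 + 355 = ((⅓)*(-16) + (0 - 1*(-1))²/9)*449 + 355 = (-16/3 + (0 + 1)²/9)*449 + 355 = (-16/3 + (⅑)*1²)*449 + 355 = (-16/3 + (⅑)*1)*449 + 355 = (-16/3 + ⅑)*449 + 355 = -47/9*449 + 355 = -21103/9 + 355 = -17908/9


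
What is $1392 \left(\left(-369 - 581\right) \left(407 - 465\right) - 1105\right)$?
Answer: $75161040$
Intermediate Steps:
$1392 \left(\left(-369 - 581\right) \left(407 - 465\right) - 1105\right) = 1392 \left(\left(-950\right) \left(-58\right) - 1105\right) = 1392 \left(55100 - 1105\right) = 1392 \cdot 53995 = 75161040$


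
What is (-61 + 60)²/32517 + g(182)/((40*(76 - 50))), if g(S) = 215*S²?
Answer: 890673151/130068 ≈ 6847.8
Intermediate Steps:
(-61 + 60)²/32517 + g(182)/((40*(76 - 50))) = (-61 + 60)²/32517 + (215*182²)/((40*(76 - 50))) = (-1)²*(1/32517) + (215*33124)/((40*26)) = 1*(1/32517) + 7121660/1040 = 1/32517 + 7121660*(1/1040) = 1/32517 + 27391/4 = 890673151/130068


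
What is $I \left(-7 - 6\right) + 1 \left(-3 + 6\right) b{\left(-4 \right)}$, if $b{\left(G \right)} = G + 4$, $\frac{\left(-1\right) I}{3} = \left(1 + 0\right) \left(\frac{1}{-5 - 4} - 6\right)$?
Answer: $- \frac{715}{3} \approx -238.33$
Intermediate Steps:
$I = \frac{55}{3}$ ($I = - 3 \left(1 + 0\right) \left(\frac{1}{-5 - 4} - 6\right) = - 3 \cdot 1 \left(\frac{1}{-9} - 6\right) = - 3 \cdot 1 \left(- \frac{1}{9} - 6\right) = - 3 \cdot 1 \left(- \frac{55}{9}\right) = \left(-3\right) \left(- \frac{55}{9}\right) = \frac{55}{3} \approx 18.333$)
$b{\left(G \right)} = 4 + G$
$I \left(-7 - 6\right) + 1 \left(-3 + 6\right) b{\left(-4 \right)} = \frac{55 \left(-7 - 6\right)}{3} + 1 \left(-3 + 6\right) \left(4 - 4\right) = \frac{55}{3} \left(-13\right) + 1 \cdot 3 \cdot 0 = - \frac{715}{3} + 3 \cdot 0 = - \frac{715}{3} + 0 = - \frac{715}{3}$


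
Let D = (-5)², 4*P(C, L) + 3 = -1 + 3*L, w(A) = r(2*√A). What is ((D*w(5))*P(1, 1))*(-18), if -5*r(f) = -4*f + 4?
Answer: -90 + 180*√5 ≈ 312.49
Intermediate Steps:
r(f) = -⅘ + 4*f/5 (r(f) = -(-4*f + 4)/5 = -(4 - 4*f)/5 = -⅘ + 4*f/5)
w(A) = -⅘ + 8*√A/5 (w(A) = -⅘ + 4*(2*√A)/5 = -⅘ + 8*√A/5)
P(C, L) = -1 + 3*L/4 (P(C, L) = -¾ + (-1 + 3*L)/4 = -¾ + (-¼ + 3*L/4) = -1 + 3*L/4)
D = 25
((D*w(5))*P(1, 1))*(-18) = ((25*(-⅘ + 8*√5/5))*(-1 + (¾)*1))*(-18) = ((-20 + 40*√5)*(-1 + ¾))*(-18) = ((-20 + 40*√5)*(-¼))*(-18) = (5 - 10*√5)*(-18) = -90 + 180*√5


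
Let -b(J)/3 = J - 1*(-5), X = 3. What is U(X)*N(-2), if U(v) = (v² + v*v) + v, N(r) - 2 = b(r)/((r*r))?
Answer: -21/4 ≈ -5.2500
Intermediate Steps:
b(J) = -15 - 3*J (b(J) = -3*(J - 1*(-5)) = -3*(J + 5) = -3*(5 + J) = -15 - 3*J)
N(r) = 2 + (-15 - 3*r)/r² (N(r) = 2 + (-15 - 3*r)/((r*r)) = 2 + (-15 - 3*r)/(r²) = 2 + (-15 - 3*r)/r²)
U(v) = v + 2*v² (U(v) = (v² + v²) + v = 2*v² + v = v + 2*v²)
U(X)*N(-2) = (3*(1 + 2*3))*(2 - 15/(-2)² - 3/(-2)) = (3*(1 + 6))*(2 - 15*¼ - 3*(-½)) = (3*7)*(2 - 15/4 + 3/2) = 21*(-¼) = -21/4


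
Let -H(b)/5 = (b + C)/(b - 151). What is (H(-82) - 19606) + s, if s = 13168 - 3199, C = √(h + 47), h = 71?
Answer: -2245831/233 + 5*√118/233 ≈ -9638.5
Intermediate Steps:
C = √118 (C = √(71 + 47) = √118 ≈ 10.863)
H(b) = -5*(b + √118)/(-151 + b) (H(b) = -5*(b + √118)/(b - 151) = -5*(b + √118)/(-151 + b))
s = 9969
(H(-82) - 19606) + s = (5*(-1*(-82) - √118)/(-151 - 82) - 19606) + 9969 = (5*(82 - √118)/(-233) - 19606) + 9969 = (5*(-1/233)*(82 - √118) - 19606) + 9969 = ((-410/233 + 5*√118/233) - 19606) + 9969 = (-4568608/233 + 5*√118/233) + 9969 = -2245831/233 + 5*√118/233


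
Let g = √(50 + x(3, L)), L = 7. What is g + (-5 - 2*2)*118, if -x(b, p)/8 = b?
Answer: -1062 + √26 ≈ -1056.9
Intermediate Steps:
x(b, p) = -8*b
g = √26 (g = √(50 - 8*3) = √(50 - 24) = √26 ≈ 5.0990)
g + (-5 - 2*2)*118 = √26 + (-5 - 2*2)*118 = √26 + (-5 - 4)*118 = √26 - 9*118 = √26 - 1062 = -1062 + √26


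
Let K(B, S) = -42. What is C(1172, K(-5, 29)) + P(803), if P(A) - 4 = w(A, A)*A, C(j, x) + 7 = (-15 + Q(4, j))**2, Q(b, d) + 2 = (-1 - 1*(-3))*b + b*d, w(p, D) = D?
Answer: 22537847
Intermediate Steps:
Q(b, d) = -2 + 2*b + b*d (Q(b, d) = -2 + ((-1 - 1*(-3))*b + b*d) = -2 + ((-1 + 3)*b + b*d) = -2 + (2*b + b*d) = -2 + 2*b + b*d)
C(j, x) = -7 + (-9 + 4*j)**2 (C(j, x) = -7 + (-15 + (-2 + 2*4 + 4*j))**2 = -7 + (-15 + (-2 + 8 + 4*j))**2 = -7 + (-15 + (6 + 4*j))**2 = -7 + (-9 + 4*j)**2)
P(A) = 4 + A**2 (P(A) = 4 + A*A = 4 + A**2)
C(1172, K(-5, 29)) + P(803) = (-7 + (-9 + 4*1172)**2) + (4 + 803**2) = (-7 + (-9 + 4688)**2) + (4 + 644809) = (-7 + 4679**2) + 644813 = (-7 + 21893041) + 644813 = 21893034 + 644813 = 22537847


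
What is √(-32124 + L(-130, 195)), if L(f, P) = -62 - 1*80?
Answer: I*√32266 ≈ 179.63*I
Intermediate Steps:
L(f, P) = -142 (L(f, P) = -62 - 80 = -142)
√(-32124 + L(-130, 195)) = √(-32124 - 142) = √(-32266) = I*√32266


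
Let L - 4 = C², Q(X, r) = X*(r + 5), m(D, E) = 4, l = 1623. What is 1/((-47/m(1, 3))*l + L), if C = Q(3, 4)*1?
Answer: -4/73349 ≈ -5.4534e-5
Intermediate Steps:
Q(X, r) = X*(5 + r)
C = 27 (C = (3*(5 + 4))*1 = (3*9)*1 = 27*1 = 27)
L = 733 (L = 4 + 27² = 4 + 729 = 733)
1/((-47/m(1, 3))*l + L) = 1/(-47/4*1623 + 733) = 1/(-76281/4 + 733) = 1/(-73349/4) = -4/73349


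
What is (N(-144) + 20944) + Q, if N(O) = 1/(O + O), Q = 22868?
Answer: 12617855/288 ≈ 43812.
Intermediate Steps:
N(O) = 1/(2*O)
(N(-144) + 20944) + Q = ((½)/(-144) + 20944) + 22868 = ((½)*(-1/144) + 20944) + 22868 = (-1/288 + 20944) + 22868 = 6031871/288 + 22868 = 12617855/288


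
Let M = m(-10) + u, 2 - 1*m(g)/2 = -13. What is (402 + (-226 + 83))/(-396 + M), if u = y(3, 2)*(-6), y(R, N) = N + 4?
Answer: -259/402 ≈ -0.64428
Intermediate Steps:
m(g) = 30 (m(g) = 4 - 2*(-13) = 4 + 26 = 30)
y(R, N) = 4 + N
u = -36 (u = (4 + 2)*(-6) = 6*(-6) = -36)
M = -6 (M = 30 - 36 = -6)
(402 + (-226 + 83))/(-396 + M) = (402 + (-226 + 83))/(-396 - 6) = (402 - 143)/(-402) = 259*(-1/402) = -259/402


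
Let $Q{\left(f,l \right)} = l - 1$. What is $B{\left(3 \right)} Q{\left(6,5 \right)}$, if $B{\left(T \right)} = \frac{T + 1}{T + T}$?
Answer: $\frac{8}{3} \approx 2.6667$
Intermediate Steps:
$Q{\left(f,l \right)} = -1 + l$ ($Q{\left(f,l \right)} = l - 1 = -1 + l$)
$B{\left(T \right)} = \frac{1 + T}{2 T}$
$B{\left(3 \right)} Q{\left(6,5 \right)} = \frac{1 + 3}{2 \cdot 3} \left(-1 + 5\right) = \frac{1}{2} \cdot \frac{1}{3} \cdot 4 \cdot 4 = \frac{2}{3} \cdot 4 = \frac{8}{3}$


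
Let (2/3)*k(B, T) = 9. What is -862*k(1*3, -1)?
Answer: -11637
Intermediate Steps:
k(B, T) = 27/2 (k(B, T) = (3/2)*9 = 27/2)
-862*k(1*3, -1) = -862*27/2 = -11637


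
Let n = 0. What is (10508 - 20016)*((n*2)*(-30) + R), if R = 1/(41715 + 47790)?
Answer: -9508/89505 ≈ -0.10623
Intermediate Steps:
R = 1/89505 ≈ 1.1173e-5
(10508 - 20016)*((n*2)*(-30) + R) = (10508 - 20016)*((0*2)*(-30) + 1/89505) = -9508*(0*(-30) + 1/89505) = -9508*(0 + 1/89505) = -9508*1/89505 = -9508/89505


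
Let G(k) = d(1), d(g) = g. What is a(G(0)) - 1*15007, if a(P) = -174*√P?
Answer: -15181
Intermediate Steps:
G(k) = 1
a(G(0)) - 1*15007 = -174*√1 - 1*15007 = -174*1 - 15007 = -174 - 15007 = -15181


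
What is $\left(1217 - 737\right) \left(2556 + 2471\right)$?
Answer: $2412960$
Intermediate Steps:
$\left(1217 - 737\right) \left(2556 + 2471\right) = \left(1217 + \left(-1152 + 415\right)\right) 5027 = \left(1217 - 737\right) 5027 = 480 \cdot 5027 = 2412960$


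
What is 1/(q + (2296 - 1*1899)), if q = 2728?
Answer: 1/3125 ≈ 0.00032000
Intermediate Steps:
1/(q + (2296 - 1*1899)) = 1/(2728 + (2296 - 1*1899)) = 1/(2728 + (2296 - 1899)) = 1/(2728 + 397) = 1/3125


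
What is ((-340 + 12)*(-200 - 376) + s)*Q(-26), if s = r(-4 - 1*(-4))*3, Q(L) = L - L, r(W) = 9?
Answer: 0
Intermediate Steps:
Q(L) = 0
s = 27 (s = 9*3 = 27)
((-340 + 12)*(-200 - 376) + s)*Q(-26) = ((-340 + 12)*(-200 - 376) + 27)*0 = (-328*(-576) + 27)*0 = (188928 + 27)*0 = 188955*0 = 0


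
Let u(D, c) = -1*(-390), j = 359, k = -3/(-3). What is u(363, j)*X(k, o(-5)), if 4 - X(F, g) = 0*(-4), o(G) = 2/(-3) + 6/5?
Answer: 1560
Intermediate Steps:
k = 1 (k = -3*(-⅓) = 1)
u(D, c) = 390
o(G) = 8/15 (o(G) = 2*(-⅓) + 6*(⅕) = -⅔ + 6/5 = 8/15)
X(F, g) = 4 (X(F, g) = 4 - 0*(-4) = 4 - 1*0 = 4 + 0 = 4)
u(363, j)*X(k, o(-5)) = 390*4 = 1560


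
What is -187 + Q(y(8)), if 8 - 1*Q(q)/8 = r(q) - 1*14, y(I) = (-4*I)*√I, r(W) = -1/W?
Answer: -11 - √2/16 ≈ -11.088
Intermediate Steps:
y(I) = -4*I^(3/2)
Q(q) = 176 + 8/q (Q(q) = 64 - 8*(-1/q - 1*14) = 64 - 8*(-1/q - 14) = 64 - 8*(-14 - 1/q) = 64 + (112 + 8/q) = 176 + 8/q)
-187 + Q(y(8)) = -187 + (176 + 8/((-64*√2))) = -187 + (176 + 8*(-√2/128)) = -187 + (176 - √2/16) = -11 - √2/16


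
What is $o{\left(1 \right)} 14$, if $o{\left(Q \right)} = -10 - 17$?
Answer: $-378$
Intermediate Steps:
$o{\left(Q \right)} = -27$
$o{\left(1 \right)} 14 = \left(-27\right) 14 = -378$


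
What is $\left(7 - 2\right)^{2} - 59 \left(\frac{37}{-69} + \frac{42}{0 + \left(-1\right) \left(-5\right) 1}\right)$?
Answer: $- \frac{151442}{345} \approx -438.96$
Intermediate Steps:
$\left(7 - 2\right)^{2} - 59 \left(\frac{37}{-69} + \frac{42}{0 + \left(-1\right) \left(-5\right) 1}\right) = 5^{2} - 59 \left(37 \left(- \frac{1}{69}\right) + \frac{42}{0 + 5 \cdot 1}\right) = 25 - 59 \left(- \frac{37}{69} + \frac{42}{0 + 5}\right) = 25 - 59 \left(- \frac{37}{69} + \frac{42}{5}\right) = 25 - \frac{160067}{345} = - \frac{151442}{345}$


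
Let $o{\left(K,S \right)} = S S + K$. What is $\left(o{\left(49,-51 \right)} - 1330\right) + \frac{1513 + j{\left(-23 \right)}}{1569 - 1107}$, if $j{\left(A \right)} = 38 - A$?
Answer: $\frac{305707}{231} \approx 1323.4$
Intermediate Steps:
$o{\left(K,S \right)} = K + S^{2}$ ($o{\left(K,S \right)} = S^{2} + K = K + S^{2}$)
$\left(o{\left(49,-51 \right)} - 1330\right) + \frac{1513 + j{\left(-23 \right)}}{1569 - 1107} = \left(\left(49 + \left(-51\right)^{2}\right) - 1330\right) + \frac{1513 + \left(38 - -23\right)}{1569 - 1107} = \left(\left(49 + 2601\right) - 1330\right) + \frac{1513 + \left(38 + 23\right)}{462} = \left(2650 - 1330\right) + \left(1513 + 61\right) \frac{1}{462} = 1320 + 1574 \cdot \frac{1}{462} = 1320 + \frac{787}{231} = \frac{305707}{231}$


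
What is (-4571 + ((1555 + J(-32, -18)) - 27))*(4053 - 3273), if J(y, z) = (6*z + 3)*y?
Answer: 247260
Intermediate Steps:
J(y, z) = y*(3 + 6*z) (J(y, z) = (3 + 6*z)*y = y*(3 + 6*z))
(-4571 + ((1555 + J(-32, -18)) - 27))*(4053 - 3273) = (-4571 + ((1555 + 3*(-32)*(1 + 2*(-18))) - 27))*(4053 - 3273) = (-4571 + ((1555 + 3*(-32)*(1 - 36)) - 27))*780 = (-4571 + ((1555 + 3*(-32)*(-35)) - 27))*780 = (-4571 + ((1555 + 3360) - 27))*780 = (-4571 + (4915 - 27))*780 = (-4571 + 4888)*780 = 317*780 = 247260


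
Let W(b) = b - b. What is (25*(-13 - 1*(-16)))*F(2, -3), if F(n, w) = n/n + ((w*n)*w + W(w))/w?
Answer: -375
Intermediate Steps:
W(b) = 0
F(n, w) = 1 + n*w (F(n, w) = n/n + ((w*n)*w + 0)/w = 1 + ((n*w)*w + 0)/w = 1 + (n*w² + 0)/w = 1 + (n*w²)/w = 1 + n*w)
(25*(-13 - 1*(-16)))*F(2, -3) = (25*(-13 - 1*(-16)))*(1 + 2*(-3)) = (25*(-13 + 16))*(1 - 6) = (25*3)*(-5) = 75*(-5) = -375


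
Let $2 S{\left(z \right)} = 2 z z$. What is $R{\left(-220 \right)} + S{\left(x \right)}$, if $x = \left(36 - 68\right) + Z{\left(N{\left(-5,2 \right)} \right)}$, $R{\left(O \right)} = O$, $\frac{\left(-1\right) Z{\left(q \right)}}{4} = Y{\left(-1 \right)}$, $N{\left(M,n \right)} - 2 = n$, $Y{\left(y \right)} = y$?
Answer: $564$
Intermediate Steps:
$N{\left(M,n \right)} = 2 + n$
$Z{\left(q \right)} = 4$ ($Z{\left(q \right)} = \left(-4\right) \left(-1\right) = 4$)
$x = -28$ ($x = \left(36 - 68\right) + 4 = -32 + 4 = -28$)
$S{\left(z \right)} = z^{2}$ ($S{\left(z \right)} = \frac{2 z z}{2} = \frac{2 z^{2}}{2} = z^{2}$)
$R{\left(-220 \right)} + S{\left(x \right)} = -220 + \left(-28\right)^{2} = -220 + 784 = 564$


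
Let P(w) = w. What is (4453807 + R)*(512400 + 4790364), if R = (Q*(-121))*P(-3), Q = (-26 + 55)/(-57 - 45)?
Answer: 401487982483878/17 ≈ 2.3617e+13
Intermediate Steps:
Q = -29/102 (Q = 29/(-102) = 29*(-1/102) = -29/102 ≈ -0.28431)
R = -3509/34 (R = -29/102*(-121)*(-3) = (3509/102)*(-3) = -3509/34 ≈ -103.21)
(4453807 + R)*(512400 + 4790364) = (4453807 - 3509/34)*(512400 + 4790364) = (151425929/34)*5302764 = 401487982483878/17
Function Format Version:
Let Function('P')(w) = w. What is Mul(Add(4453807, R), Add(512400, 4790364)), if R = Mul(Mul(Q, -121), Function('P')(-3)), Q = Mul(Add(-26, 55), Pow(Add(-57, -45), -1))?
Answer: Rational(401487982483878, 17) ≈ 2.3617e+13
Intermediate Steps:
Q = Rational(-29, 102) (Q = Mul(29, Pow(-102, -1)) = Mul(29, Rational(-1, 102)) = Rational(-29, 102) ≈ -0.28431)
R = Rational(-3509, 34) (R = Mul(Mul(Rational(-29, 102), -121), -3) = Mul(Rational(3509, 102), -3) = Rational(-3509, 34) ≈ -103.21)
Mul(Add(4453807, R), Add(512400, 4790364)) = Mul(Add(4453807, Rational(-3509, 34)), Add(512400, 4790364)) = Mul(Rational(151425929, 34), 5302764) = Rational(401487982483878, 17)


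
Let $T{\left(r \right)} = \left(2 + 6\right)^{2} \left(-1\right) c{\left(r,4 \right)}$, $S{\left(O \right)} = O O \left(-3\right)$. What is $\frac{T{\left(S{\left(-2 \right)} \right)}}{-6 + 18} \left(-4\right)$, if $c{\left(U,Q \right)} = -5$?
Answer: $- \frac{320}{3} \approx -106.67$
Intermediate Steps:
$S{\left(O \right)} = - 3 O^{2}$ ($S{\left(O \right)} = O^{2} \left(-3\right) = - 3 O^{2}$)
$T{\left(r \right)} = 320$ ($T{\left(r \right)} = \left(2 + 6\right)^{2} \left(-1\right) \left(-5\right) = 8^{2} \left(-1\right) \left(-5\right) = 64 \left(-1\right) \left(-5\right) = \left(-64\right) \left(-5\right) = 320$)
$\frac{T{\left(S{\left(-2 \right)} \right)}}{-6 + 18} \left(-4\right) = \frac{1}{-6 + 18} \cdot 320 \left(-4\right) = \frac{1}{12} \cdot 320 \left(-4\right) = \frac{80}{3} \left(-4\right) = - \frac{320}{3}$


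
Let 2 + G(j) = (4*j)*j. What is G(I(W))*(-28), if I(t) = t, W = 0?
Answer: 56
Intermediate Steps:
G(j) = -2 + 4*j² (G(j) = -2 + (4*j)*j = -2 + 4*j²)
G(I(W))*(-28) = (-2 + 4*0²)*(-28) = (-2 + 4*0)*(-28) = (-2 + 0)*(-28) = -2*(-28) = 56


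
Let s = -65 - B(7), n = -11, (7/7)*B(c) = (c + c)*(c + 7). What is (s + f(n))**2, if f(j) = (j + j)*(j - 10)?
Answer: 40401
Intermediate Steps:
B(c) = 2*c*(7 + c) (B(c) = (c + c)*(c + 7) = (2*c)*(7 + c) = 2*c*(7 + c))
f(j) = 2*j*(-10 + j) (f(j) = (2*j)*(-10 + j) = 2*j*(-10 + j))
s = -261 (s = -65 - 2*7*(7 + 7) = -65 - 2*7*14 = -65 - 1*196 = -65 - 196 = -261)
(s + f(n))**2 = (-261 + 2*(-11)*(-10 - 11))**2 = (-261 + 2*(-11)*(-21))**2 = (-261 + 462)**2 = 201**2 = 40401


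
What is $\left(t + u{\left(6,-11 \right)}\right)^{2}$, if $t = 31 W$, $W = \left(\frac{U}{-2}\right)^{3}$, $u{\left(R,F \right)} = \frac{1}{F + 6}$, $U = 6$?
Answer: $\frac{17522596}{25} \approx 7.009 \cdot 10^{5}$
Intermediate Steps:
$u{\left(R,F \right)} = \frac{1}{6 + F}$
$W = -27$ ($W = \left(\frac{6}{-2}\right)^{3} = \left(6 \left(- \frac{1}{2}\right)\right)^{3} = \left(-3\right)^{3} = -27$)
$t = -837$ ($t = 31 \left(-27\right) = -837$)
$\left(t + u{\left(6,-11 \right)}\right)^{2} = \left(-837 + \frac{1}{6 - 11}\right)^{2} = \left(-837 + \frac{1}{-5}\right)^{2} = \left(-837 - \frac{1}{5}\right)^{2} = \left(- \frac{4186}{5}\right)^{2} = \frac{17522596}{25}$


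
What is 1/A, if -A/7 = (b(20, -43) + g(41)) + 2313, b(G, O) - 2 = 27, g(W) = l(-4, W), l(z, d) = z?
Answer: -1/16366 ≈ -6.1102e-5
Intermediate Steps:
g(W) = -4
b(G, O) = 29 (b(G, O) = 2 + 27 = 29)
A = -16366 (A = -7*((29 - 4) + 2313) = -7*(25 + 2313) = -7*2338 = -16366)
1/A = 1/(-16366) = -1/16366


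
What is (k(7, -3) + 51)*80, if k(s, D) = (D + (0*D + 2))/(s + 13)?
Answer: 4076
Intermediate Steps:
k(s, D) = (2 + D)/(13 + s) (k(s, D) = (D + (0 + 2))/(13 + s) = (D + 2)/(13 + s) = (2 + D)/(13 + s))
(k(7, -3) + 51)*80 = ((2 - 3)/(13 + 7) + 51)*80 = (-1/20 + 51)*80 = (1019/20)*80 = 4076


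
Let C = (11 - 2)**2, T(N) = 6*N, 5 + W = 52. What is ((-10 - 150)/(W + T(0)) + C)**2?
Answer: 13300609/2209 ≈ 6021.1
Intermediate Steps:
W = 47 (W = -5 + 52 = 47)
C = 81 (C = 9**2 = 81)
((-10 - 150)/(W + T(0)) + C)**2 = ((-10 - 150)/(47 + 6*0) + 81)**2 = (-160/(47 + 0) + 81)**2 = (-160/47 + 81)**2 = (3647/47)**2 = 13300609/2209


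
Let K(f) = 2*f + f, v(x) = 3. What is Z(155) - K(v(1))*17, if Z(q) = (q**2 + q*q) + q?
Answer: 48052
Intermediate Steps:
Z(q) = q + 2*q**2 (Z(q) = (q**2 + q**2) + q = 2*q**2 + q = q + 2*q**2)
K(f) = 3*f
Z(155) - K(v(1))*17 = 155*(1 + 2*155) - 3*3*17 = 155*(1 + 310) - 9*17 = 155*311 - 1*153 = 48205 - 153 = 48052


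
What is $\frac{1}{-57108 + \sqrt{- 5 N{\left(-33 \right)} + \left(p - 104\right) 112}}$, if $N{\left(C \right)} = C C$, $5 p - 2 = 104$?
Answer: $- \frac{95180}{5435563971} - \frac{i \sqrt{40885}}{5435563971} \approx -1.7511 \cdot 10^{-5} - 3.72 \cdot 10^{-8} i$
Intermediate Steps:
$p = \frac{106}{5}$ ($p = \frac{2}{5} + \frac{1}{5} \cdot 104 = \frac{2}{5} + \frac{104}{5} = \frac{106}{5} \approx 21.2$)
$N{\left(C \right)} = C^{2}$
$\frac{1}{-57108 + \sqrt{- 5 N{\left(-33 \right)} + \left(p - 104\right) 112}} = \frac{1}{-57108 + \sqrt{- 5 \left(-33\right)^{2} + \left(\frac{106}{5} - 104\right) 112}} = \frac{1}{-57108 + \sqrt{\left(-5\right) 1089 - \frac{46368}{5}}} = \frac{1}{-57108 + \sqrt{-5445 - \frac{46368}{5}}} = \frac{1}{-57108 + \sqrt{- \frac{73593}{5}}} = \frac{1}{-57108 + \frac{3 i \sqrt{40885}}{5}}$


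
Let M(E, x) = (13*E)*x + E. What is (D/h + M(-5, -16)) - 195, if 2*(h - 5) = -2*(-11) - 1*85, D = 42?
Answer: 44436/53 ≈ 838.42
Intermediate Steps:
h = -53/2 (h = 5 + (-2*(-11) - 1*85)/2 = 5 + (22 - 85)/2 = 5 + (1/2)*(-63) = 5 - 63/2 = -53/2 ≈ -26.500)
M(E, x) = E + 13*E*x (M(E, x) = 13*E*x + E = E + 13*E*x)
(D/h + M(-5, -16)) - 195 = (42/(-53/2) - 5*(1 + 13*(-16))) - 195 = (42*(-2/53) - 5*(1 - 208)) - 195 = (-84/53 - 5*(-207)) - 195 = (-84/53 + 1035) - 195 = 54771/53 - 195 = 44436/53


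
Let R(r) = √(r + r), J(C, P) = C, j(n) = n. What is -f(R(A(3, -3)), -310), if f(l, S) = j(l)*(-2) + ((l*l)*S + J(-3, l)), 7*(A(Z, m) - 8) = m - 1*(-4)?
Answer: 35361/7 + 2*√798/7 ≈ 5059.6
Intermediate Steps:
A(Z, m) = 60/7 + m/7 (A(Z, m) = 8 + (m - 1*(-4))/7 = 8 + (m + 4)/7 = 8 + (4 + m)/7 = 8 + (4/7 + m/7) = 60/7 + m/7)
R(r) = √2*√r (R(r) = √(2*r) = √2*√r)
f(l, S) = -3 - 2*l + S*l² (f(l, S) = l*(-2) + ((l*l)*S - 3) = -2*l + (l²*S - 3) = -2*l + (S*l² - 3) = -2*l + (-3 + S*l²) = -3 - 2*l + S*l²)
-f(R(A(3, -3)), -310) = -(-3 - 2*√2*√(60/7 + (⅐)*(-3)) - 310*(√2*√(60/7 + (⅐)*(-3)))²) = -(-3 - 2*√2*√(60/7 - 3/7) - 310*(√2*√(60/7 - 3/7))²) = -(-3 - 2*√2*√(57/7) - 310*(√2*√(57/7))²) = -(-3 - 2*√2*√399/7 - 310*(√2*(√399/7))²) = -(-3 - 2*√798/7 - 310*(√798/7)²) = -(-3 - 2*√798/7 - 310*114/7) = -(-3 - 2*√798/7 - 35340/7) = -(-35361/7 - 2*√798/7) = 35361/7 + 2*√798/7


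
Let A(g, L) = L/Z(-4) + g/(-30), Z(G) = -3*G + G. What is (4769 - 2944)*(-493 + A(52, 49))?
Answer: -21401045/24 ≈ -8.9171e+5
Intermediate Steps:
Z(G) = -2*G
A(g, L) = -g/30 + L/8 (A(g, L) = L/((-2*(-4))) + g/(-30) = L/8 + g*(-1/30) = L*(⅛) - g/30 = L/8 - g/30 = -g/30 + L/8)
(4769 - 2944)*(-493 + A(52, 49)) = (4769 - 2944)*(-493 + (-1/30*52 + (⅛)*49)) = 1825*(-493 + (-26/15 + 49/8)) = 1825*(-493 + 527/120) = 1825*(-58633/120) = -21401045/24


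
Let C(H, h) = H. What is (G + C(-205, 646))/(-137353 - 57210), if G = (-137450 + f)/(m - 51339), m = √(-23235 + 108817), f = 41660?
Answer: 535381741685/512791670697857 - 95790*√85582/512791670697857 ≈ 0.0010440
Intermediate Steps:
m = √85582 ≈ 292.54
G = -95790/(-51339 + √85582) (G = (-137450 + 41660)/(√85582 - 51339) = -95790/(-51339 + √85582) ≈ 1.8765)
(G + C(-205, 646))/(-137353 - 57210) = ((4917762810/2635607339 + 95790*√85582/2635607339) - 205)/(-137353 - 57210) = (-535381741685/2635607339 + 95790*√85582/2635607339)/(-194563) = (-535381741685/2635607339 + 95790*√85582/2635607339)*(-1/194563) = 535381741685/512791670697857 - 95790*√85582/512791670697857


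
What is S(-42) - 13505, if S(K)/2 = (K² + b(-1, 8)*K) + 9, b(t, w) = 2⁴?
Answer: -11303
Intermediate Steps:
b(t, w) = 16
S(K) = 18 + 2*K² + 32*K (S(K) = 2*((K² + 16*K) + 9) = 2*(9 + K² + 16*K) = 18 + 2*K² + 32*K)
S(-42) - 13505 = (18 + 2*(-42)² + 32*(-42)) - 13505 = (18 + 2*1764 - 1344) - 13505 = (18 + 3528 - 1344) - 13505 = 2202 - 13505 = -11303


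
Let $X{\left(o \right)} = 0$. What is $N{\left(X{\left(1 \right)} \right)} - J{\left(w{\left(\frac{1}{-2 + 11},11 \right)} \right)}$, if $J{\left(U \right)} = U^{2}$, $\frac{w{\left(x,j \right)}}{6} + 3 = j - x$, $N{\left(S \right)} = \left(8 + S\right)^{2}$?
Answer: $- \frac{19588}{9} \approx -2176.4$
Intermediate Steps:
$w{\left(x,j \right)} = -18 - 6 x + 6 j$ ($w{\left(x,j \right)} = -18 + 6 \left(j - x\right) = -18 + \left(- 6 x + 6 j\right) = -18 - 6 x + 6 j$)
$N{\left(X{\left(1 \right)} \right)} - J{\left(w{\left(\frac{1}{-2 + 11},11 \right)} \right)} = \left(8 + 0\right)^{2} - \left(-18 - \frac{6}{-2 + 11} + 6 \cdot 11\right)^{2} = 8^{2} - \left(-18 - \frac{6}{9} + 66\right)^{2} = 64 - \left(-18 - \frac{2}{3} + 66\right)^{2} = 64 - \left(\frac{142}{3}\right)^{2} = 64 - \frac{20164}{9} = - \frac{19588}{9}$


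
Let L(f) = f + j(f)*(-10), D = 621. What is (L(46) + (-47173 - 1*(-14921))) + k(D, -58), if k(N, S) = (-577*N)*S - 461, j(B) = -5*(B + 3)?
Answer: 20752169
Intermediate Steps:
j(B) = -15 - 5*B (j(B) = -5*(3 + B) = -15 - 5*B)
L(f) = 150 + 51*f (L(f) = f + (-15 - 5*f)*(-10) = f + (150 + 50*f) = 150 + 51*f)
k(N, S) = -461 - 577*N*S (k(N, S) = -577*N*S - 461 = -461 - 577*N*S)
(L(46) + (-47173 - 1*(-14921))) + k(D, -58) = ((150 + 51*46) + (-47173 - 1*(-14921))) + (-461 - 577*621*(-58)) = ((150 + 2346) + (-47173 + 14921)) + (-461 + 20782386) = (2496 - 32252) + 20781925 = -29756 + 20781925 = 20752169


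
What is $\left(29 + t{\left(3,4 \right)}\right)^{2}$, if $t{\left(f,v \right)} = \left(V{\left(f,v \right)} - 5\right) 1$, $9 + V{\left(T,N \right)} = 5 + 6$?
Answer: $676$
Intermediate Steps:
$V{\left(T,N \right)} = 2$ ($V{\left(T,N \right)} = -9 + \left(5 + 6\right) = -9 + 11 = 2$)
$t{\left(f,v \right)} = -3$ ($t{\left(f,v \right)} = \left(2 - 5\right) 1 = \left(-3\right) 1 = -3$)
$\left(29 + t{\left(3,4 \right)}\right)^{2} = \left(29 - 3\right)^{2} = 26^{2} = 676$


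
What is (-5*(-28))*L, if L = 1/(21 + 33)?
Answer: 70/27 ≈ 2.5926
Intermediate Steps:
L = 1/54 ≈ 0.018519
(-5*(-28))*L = -5*(-28)*(1/54) = 140*(1/54) = 70/27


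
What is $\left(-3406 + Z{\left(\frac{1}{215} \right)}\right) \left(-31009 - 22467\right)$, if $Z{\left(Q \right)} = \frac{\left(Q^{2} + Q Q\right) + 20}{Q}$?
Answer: $- \frac{10278728912}{215} \approx -4.7808 \cdot 10^{7}$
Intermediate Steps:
$Z{\left(Q \right)} = \frac{20 + 2 Q^{2}}{Q}$ ($Z{\left(Q \right)} = \frac{\left(Q^{2} + Q^{2}\right) + 20}{Q} = \frac{2 Q^{2} + 20}{Q} = \frac{20 + 2 Q^{2}}{Q}$)
$\left(-3406 + Z{\left(\frac{1}{215} \right)}\right) \left(-31009 - 22467\right) = \left(-3406 + \left(\frac{2}{215} + \frac{20}{\frac{1}{215}}\right)\right) \left(-31009 - 22467\right) = \left(-3406 + \left(2 \cdot \frac{1}{215} + 20 \frac{1}{\frac{1}{215}}\right)\right) \left(-53476\right) = \left(-3406 + \left(\frac{2}{215} + 20 \cdot 215\right)\right) \left(-53476\right) = \left(-3406 + \left(\frac{2}{215} + 4300\right)\right) \left(-53476\right) = \left(-3406 + \frac{924502}{215}\right) \left(-53476\right) = \frac{192212}{215} \left(-53476\right) = - \frac{10278728912}{215}$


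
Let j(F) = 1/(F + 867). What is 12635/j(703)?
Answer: 19836950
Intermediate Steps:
j(F) = 1/(867 + F)
12635/j(703) = 12635/(1/(867 + 703)) = 12635/(1/1570) = 12635*1570 = 19836950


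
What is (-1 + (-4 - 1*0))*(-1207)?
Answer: 6035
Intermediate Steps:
(-1 + (-4 - 1*0))*(-1207) = (-1 + (-4 + 0))*(-1207) = (-1 - 4)*(-1207) = -5*(-1207) = 6035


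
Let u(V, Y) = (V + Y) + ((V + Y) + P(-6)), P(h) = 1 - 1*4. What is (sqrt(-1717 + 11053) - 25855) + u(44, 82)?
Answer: -25606 + 2*sqrt(2334) ≈ -25509.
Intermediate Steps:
P(h) = -3 (P(h) = 1 - 4 = -3)
u(V, Y) = -3 + 2*V + 2*Y (u(V, Y) = (V + Y) + ((V + Y) - 3) = (V + Y) + (-3 + V + Y) = -3 + 2*V + 2*Y)
(sqrt(-1717 + 11053) - 25855) + u(44, 82) = (sqrt(-1717 + 11053) - 25855) + (-3 + 2*44 + 2*82) = (sqrt(9336) - 25855) + (-3 + 88 + 164) = (2*sqrt(2334) - 25855) + 249 = (-25855 + 2*sqrt(2334)) + 249 = -25606 + 2*sqrt(2334)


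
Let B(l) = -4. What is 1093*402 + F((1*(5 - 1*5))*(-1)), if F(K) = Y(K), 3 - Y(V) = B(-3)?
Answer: 439393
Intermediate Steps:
Y(V) = 7 (Y(V) = 3 - 1*(-4) = 3 + 4 = 7)
F(K) = 7
1093*402 + F((1*(5 - 1*5))*(-1)) = 1093*402 + 7 = 439386 + 7 = 439393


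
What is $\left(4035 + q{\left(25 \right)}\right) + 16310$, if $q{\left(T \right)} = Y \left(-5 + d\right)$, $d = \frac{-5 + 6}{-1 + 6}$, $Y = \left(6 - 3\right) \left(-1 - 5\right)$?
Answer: $\frac{102157}{5} \approx 20431.0$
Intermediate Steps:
$Y = -18$ ($Y = 3 \left(-6\right) = -18$)
$d = \frac{1}{5}$ ($d = 1 \cdot \frac{1}{5} = \frac{1}{5} \approx 0.2$)
$q{\left(T \right)} = \frac{432}{5}$ ($q{\left(T \right)} = - 18 \left(-5 + \frac{1}{5}\right) = \left(-18\right) \left(- \frac{24}{5}\right) = \frac{432}{5}$)
$\left(4035 + q{\left(25 \right)}\right) + 16310 = \left(4035 + \frac{432}{5}\right) + 16310 = \frac{20607}{5} + 16310 = \frac{102157}{5}$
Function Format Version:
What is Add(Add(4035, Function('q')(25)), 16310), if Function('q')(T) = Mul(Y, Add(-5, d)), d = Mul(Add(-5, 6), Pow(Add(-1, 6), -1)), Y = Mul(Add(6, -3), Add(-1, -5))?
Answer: Rational(102157, 5) ≈ 20431.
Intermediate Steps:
Y = -18 (Y = Mul(3, -6) = -18)
d = Rational(1, 5) (d = Mul(1, Pow(5, -1)) = Mul(1, Rational(1, 5)) = Rational(1, 5) ≈ 0.20000)
Function('q')(T) = Rational(432, 5) (Function('q')(T) = Mul(-18, Add(-5, Rational(1, 5))) = Mul(-18, Rational(-24, 5)) = Rational(432, 5))
Add(Add(4035, Function('q')(25)), 16310) = Add(Add(4035, Rational(432, 5)), 16310) = Add(Rational(20607, 5), 16310) = Rational(102157, 5)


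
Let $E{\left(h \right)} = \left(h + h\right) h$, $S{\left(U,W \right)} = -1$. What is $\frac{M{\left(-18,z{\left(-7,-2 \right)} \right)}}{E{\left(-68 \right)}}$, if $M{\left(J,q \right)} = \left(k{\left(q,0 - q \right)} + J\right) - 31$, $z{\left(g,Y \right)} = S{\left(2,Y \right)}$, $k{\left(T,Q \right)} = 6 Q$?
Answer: $- \frac{43}{9248} \approx -0.0046497$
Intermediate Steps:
$z{\left(g,Y \right)} = -1$
$M{\left(J,q \right)} = -31 + J - 6 q$ ($M{\left(J,q \right)} = \left(6 \left(0 - q\right) + J\right) - 31 = \left(6 \left(- q\right) + J\right) - 31 = \left(- 6 q + J\right) - 31 = \left(J - 6 q\right) - 31 = -31 + J - 6 q$)
$E{\left(h \right)} = 2 h^{2}$ ($E{\left(h \right)} = 2 h h = 2 h^{2}$)
$\frac{M{\left(-18,z{\left(-7,-2 \right)} \right)}}{E{\left(-68 \right)}} = \frac{-31 - 18 - -6}{2 \left(-68\right)^{2}} = \frac{-31 - 18 + 6}{2 \cdot 4624} = - \frac{43}{9248}$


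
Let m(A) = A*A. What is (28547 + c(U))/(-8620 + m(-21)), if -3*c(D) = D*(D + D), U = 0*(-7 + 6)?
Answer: -28547/8179 ≈ -3.4903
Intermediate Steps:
U = 0 (U = 0*(-1) = 0)
c(D) = -2*D**2/3 (c(D) = -D*(D + D)/3 = -D*2*D/3 = -2*D**2/3)
m(A) = A**2
(28547 + c(U))/(-8620 + m(-21)) = (28547 - 2/3*0**2)/(-8620 + (-21)**2) = (28547 - 2/3*0)/(-8620 + 441) = (28547 + 0)/(-8179) = 28547*(-1/8179) = -28547/8179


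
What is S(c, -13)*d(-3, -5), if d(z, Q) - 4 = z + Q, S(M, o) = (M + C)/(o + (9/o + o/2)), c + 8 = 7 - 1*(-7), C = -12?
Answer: -208/175 ≈ -1.1886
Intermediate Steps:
c = 6 (c = -8 + (7 - 1*(-7)) = -8 + (7 + 7) = -8 + 14 = 6)
S(M, o) = (-12 + M)/(9/o + 3*o/2) (S(M, o) = (M - 12)/(o + (9/o + o/2)) = (-12 + M)/(o + (9/o + o*(1/2))) = (-12 + M)/(o + (9/o + o/2)) = (-12 + M)/(o + (o/2 + 9/o)) = (-12 + M)/(9/o + 3*o/2))
d(z, Q) = 4 + Q + z (d(z, Q) = 4 + (z + Q) = 4 + (Q + z) = 4 + Q + z)
S(c, -13)*d(-3, -5) = ((2/3)*(-13)*(-12 + 6)/(6 + (-13)**2))*(4 - 5 - 3) = ((2/3)*(-13)*(-6)/(6 + 169))*(-4) = ((2/3)*(-13)*(-6)/175)*(-4) = ((2/3)*(-13)*(1/175)*(-6))*(-4) = (52/175)*(-4) = -208/175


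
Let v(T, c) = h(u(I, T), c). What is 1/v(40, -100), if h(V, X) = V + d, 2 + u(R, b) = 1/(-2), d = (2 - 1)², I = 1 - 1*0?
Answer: -⅔ ≈ -0.66667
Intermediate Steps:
I = 1 (I = 1 + 0 = 1)
d = 1 (d = 1² = 1)
u(R, b) = -5/2 (u(R, b) = -2 + 1/(-2) = -2 - ½ = -5/2)
h(V, X) = 1 + V (h(V, X) = V + 1 = 1 + V)
v(T, c) = -3/2 (v(T, c) = 1 - 5/2 = -3/2)
1/v(40, -100) = 1/(-3/2) = -⅔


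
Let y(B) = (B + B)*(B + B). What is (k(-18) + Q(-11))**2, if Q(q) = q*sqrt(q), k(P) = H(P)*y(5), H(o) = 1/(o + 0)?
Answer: -105311/81 + 1100*I*sqrt(11)/9 ≈ -1300.1 + 405.37*I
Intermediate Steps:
H(o) = 1/o
y(B) = 4*B**2 (y(B) = (2*B)*(2*B) = 4*B**2)
k(P) = 100/P (k(P) = (4*5**2)/P = (4*25)/P = 100/P)
Q(q) = q**(3/2)
(k(-18) + Q(-11))**2 = (100/(-18) + (-11)**(3/2))**2 = (100*(-1/18) - 11*I*sqrt(11))**2 = (-50/9 - 11*I*sqrt(11))**2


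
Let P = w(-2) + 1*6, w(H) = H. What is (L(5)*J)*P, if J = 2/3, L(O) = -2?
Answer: -16/3 ≈ -5.3333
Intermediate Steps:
P = 4 (P = -2 + 1*6 = -2 + 6 = 4)
J = ⅔ (J = 2*(⅓) = ⅔ ≈ 0.66667)
(L(5)*J)*P = -2*⅔*4 = -4/3*4 = -16/3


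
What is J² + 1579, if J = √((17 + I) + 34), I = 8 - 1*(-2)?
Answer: 1640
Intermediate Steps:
I = 10 (I = 8 + 2 = 10)
J = √61 (J = √((17 + 10) + 34) = √(27 + 34) = √61 ≈ 7.8102)
J² + 1579 = (√61)² + 1579 = 61 + 1579 = 1640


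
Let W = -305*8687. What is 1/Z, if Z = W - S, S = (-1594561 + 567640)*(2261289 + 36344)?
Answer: 1/2359484928458 ≈ 4.2382e-13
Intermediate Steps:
W = -2649535
S = -2359487577993 (S = -1026921*2297633 = -2359487577993)
Z = 2359484928458 (Z = -2649535 - 1*(-2359487577993) = -2649535 + 2359487577993 = 2359484928458)
1/Z = 1/2359484928458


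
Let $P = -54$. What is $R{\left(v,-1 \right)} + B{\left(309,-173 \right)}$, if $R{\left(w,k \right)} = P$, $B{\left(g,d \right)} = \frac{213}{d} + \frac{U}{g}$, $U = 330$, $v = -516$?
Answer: $- \frac{965135}{17819} \approx -54.163$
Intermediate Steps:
$B{\left(g,d \right)} = \frac{213}{d} + \frac{330}{g}$
$R{\left(w,k \right)} = -54$
$R{\left(v,-1 \right)} + B{\left(309,-173 \right)} = -54 + \left(\frac{213}{-173} + \frac{330}{309}\right) = -54 + \left(213 \left(- \frac{1}{173}\right) + 330 \cdot \frac{1}{309}\right) = -54 + \left(- \frac{213}{173} + \frac{110}{103}\right) = -54 - \frac{2909}{17819} = - \frac{965135}{17819}$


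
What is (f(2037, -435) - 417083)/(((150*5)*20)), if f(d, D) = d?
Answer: -207523/7500 ≈ -27.670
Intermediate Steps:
(f(2037, -435) - 417083)/(((150*5)*20)) = (2037 - 417083)/(((150*5)*20)) = -415046/(750*20) = -415046/15000 = -415046*1/15000 = -207523/7500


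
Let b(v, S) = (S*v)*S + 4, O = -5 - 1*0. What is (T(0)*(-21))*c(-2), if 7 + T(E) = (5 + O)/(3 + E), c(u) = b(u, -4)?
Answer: -4116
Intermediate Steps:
O = -5 (O = -5 + 0 = -5)
b(v, S) = 4 + v*S² (b(v, S) = v*S² + 4 = 4 + v*S²)
c(u) = 4 + 16*u (c(u) = 4 + u*(-4)² = 4 + u*16 = 4 + 16*u)
T(E) = -7 (T(E) = -7 + (5 - 5)/(3 + E) = -7 + 0/(3 + E) = -7 + 0 = -7)
(T(0)*(-21))*c(-2) = (-7*(-21))*(4 + 16*(-2)) = 147*(4 - 32) = 147*(-28) = -4116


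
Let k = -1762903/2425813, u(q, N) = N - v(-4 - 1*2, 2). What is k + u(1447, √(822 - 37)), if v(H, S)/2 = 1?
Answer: -6614529/2425813 + √785 ≈ 25.291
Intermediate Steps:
v(H, S) = 2 (v(H, S) = 2*1 = 2)
u(q, N) = -2 + N (u(q, N) = N - 1*2 = N - 2 = -2 + N)
k = -1762903/2425813 (k = -1762903*1/2425813 = -1762903/2425813 ≈ -0.72673)
k + u(1447, √(822 - 37)) = -1762903/2425813 + (-2 + √(822 - 37)) = -1762903/2425813 + (-2 + √785) = -6614529/2425813 + √785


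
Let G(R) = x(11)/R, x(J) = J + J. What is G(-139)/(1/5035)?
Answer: -110770/139 ≈ -796.91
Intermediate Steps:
x(J) = 2*J
G(R) = 22/R (G(R) = (2*11)/R = 22/R)
G(-139)/(1/5035) = (22/(-139))/(1/5035) = (22*(-1/139))/(1/5035) = -22/139*5035 = -110770/139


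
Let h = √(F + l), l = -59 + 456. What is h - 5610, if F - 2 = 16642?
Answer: -5610 + √17041 ≈ -5479.5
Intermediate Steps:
F = 16644 (F = 2 + 16642 = 16644)
l = 397
h = √17041 (h = √(16644 + 397) = √17041 ≈ 130.54)
h - 5610 = √17041 - 5610 = -5610 + √17041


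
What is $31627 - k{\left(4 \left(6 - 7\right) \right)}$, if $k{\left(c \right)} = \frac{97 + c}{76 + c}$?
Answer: $\frac{759017}{24} \approx 31626.0$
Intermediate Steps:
$k{\left(c \right)} = \frac{97 + c}{76 + c}$
$31627 - k{\left(4 \left(6 - 7\right) \right)} = 31627 - \frac{97 + 4 \left(6 - 7\right)}{76 + 4 \left(6 - 7\right)} = 31627 - \frac{97 + 4 \left(-1\right)}{76 + 4 \left(-1\right)} = 31627 - \frac{97 - 4}{76 - 4} = 31627 - \frac{1}{72} \cdot 93 = 31627 - \frac{31}{24} = \frac{759017}{24}$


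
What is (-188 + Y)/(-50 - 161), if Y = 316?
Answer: -128/211 ≈ -0.60664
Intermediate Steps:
(-188 + Y)/(-50 - 161) = (-188 + 316)/(-50 - 161) = 128/(-211) = 128*(-1/211) = -128/211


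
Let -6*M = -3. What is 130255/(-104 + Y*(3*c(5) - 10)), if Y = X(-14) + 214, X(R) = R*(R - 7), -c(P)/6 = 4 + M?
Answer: -130255/46332 ≈ -2.8113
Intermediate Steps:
M = ½ (M = -⅙*(-3) = ½ ≈ 0.50000)
c(P) = -27 (c(P) = -6*(4 + ½) = -6*9/2 = -27)
X(R) = R*(-7 + R)
Y = 508 (Y = -14*(-7 - 14) + 214 = -14*(-21) + 214 = 294 + 214 = 508)
130255/(-104 + Y*(3*c(5) - 10)) = 130255/(-104 + 508*(3*(-27) - 10)) = 130255/(-104 + 508*(-81 - 10)) = 130255/(-104 + 508*(-91)) = 130255/(-104 - 46228) = 130255/(-46332) = 130255*(-1/46332) = -130255/46332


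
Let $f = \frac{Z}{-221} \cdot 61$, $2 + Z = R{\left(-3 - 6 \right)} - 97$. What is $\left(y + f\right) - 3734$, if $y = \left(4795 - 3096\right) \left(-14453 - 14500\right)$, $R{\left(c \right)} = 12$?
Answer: $- \frac{10872063394}{221} \approx -4.9195 \cdot 10^{7}$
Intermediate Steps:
$y = -49191147$ ($y = 1699 \left(-28953\right) = -49191147$)
$Z = -87$ ($Z = -2 + \left(12 - 97\right) = -2 - 85 = -87$)
$f = \frac{5307}{221}$ ($f = - \frac{87}{-221} \cdot 61 = \left(-87\right) \left(- \frac{1}{221}\right) 61 = \frac{87}{221} \cdot 61 = \frac{5307}{221} \approx 24.014$)
$\left(y + f\right) - 3734 = \left(-49191147 + \frac{5307}{221}\right) - 3734 = - \frac{10871238180}{221} - 3734 = - \frac{10872063394}{221}$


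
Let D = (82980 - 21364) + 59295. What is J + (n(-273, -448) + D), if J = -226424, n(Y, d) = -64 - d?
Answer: -105129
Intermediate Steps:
D = 120911 (D = 61616 + 59295 = 120911)
J + (n(-273, -448) + D) = -226424 + ((-64 - 1*(-448)) + 120911) = -226424 + ((-64 + 448) + 120911) = -226424 + (384 + 120911) = -226424 + 121295 = -105129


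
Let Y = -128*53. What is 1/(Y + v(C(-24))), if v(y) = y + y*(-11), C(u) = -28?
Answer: -1/6504 ≈ -0.00015375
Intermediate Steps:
Y = -6784
v(y) = -10*y (v(y) = y - 11*y = -10*y)
1/(Y + v(C(-24))) = 1/(-6784 - 10*(-28)) = 1/(-6784 + 280) = 1/(-6504) = -1/6504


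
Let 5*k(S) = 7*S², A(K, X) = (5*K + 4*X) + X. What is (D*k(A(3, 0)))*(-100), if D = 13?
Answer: -409500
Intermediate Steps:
A(K, X) = 5*K + 5*X (A(K, X) = (4*X + 5*K) + X = 5*K + 5*X)
k(S) = 7*S²/5 (k(S) = (7*S²)/5 = 7*S²/5)
(D*k(A(3, 0)))*(-100) = (13*(7*(5*3 + 5*0)²/5))*(-100) = (13*(7*(15 + 0)²/5))*(-100) = (13*((7/5)*15²))*(-100) = (13*((7/5)*225))*(-100) = (13*315)*(-100) = 4095*(-100) = -409500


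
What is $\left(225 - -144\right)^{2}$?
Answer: $136161$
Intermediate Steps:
$\left(225 - -144\right)^{2} = \left(225 + 144\right)^{2} = 369^{2} = 136161$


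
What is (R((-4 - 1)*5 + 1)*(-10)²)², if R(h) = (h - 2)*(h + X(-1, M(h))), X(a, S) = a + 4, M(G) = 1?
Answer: 2981160000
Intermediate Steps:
X(a, S) = 4 + a
R(h) = (-2 + h)*(3 + h) (R(h) = (h - 2)*(h + (4 - 1)) = (-2 + h)*(h + 3) = (-2 + h)*(3 + h))
(R((-4 - 1)*5 + 1)*(-10)²)² = ((-6 + ((-4 - 1)*5 + 1) + ((-4 - 1)*5 + 1)²)*(-10)²)² = ((-6 + (-5*5 + 1) + (-5*5 + 1)²)*100)² = ((-6 + (-25 + 1) + (-25 + 1)²)*100)² = ((-6 - 24 + (-24)²)*100)² = ((-6 - 24 + 576)*100)² = (546*100)² = 54600² = 2981160000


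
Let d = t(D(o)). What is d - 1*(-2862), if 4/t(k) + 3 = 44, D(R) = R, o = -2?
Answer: 117346/41 ≈ 2862.1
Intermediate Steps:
t(k) = 4/41 (t(k) = 4/(-3 + 44) = 4/41)
d = 4/41 ≈ 0.097561
d - 1*(-2862) = 4/41 - 1*(-2862) = 4/41 + 2862 = 117346/41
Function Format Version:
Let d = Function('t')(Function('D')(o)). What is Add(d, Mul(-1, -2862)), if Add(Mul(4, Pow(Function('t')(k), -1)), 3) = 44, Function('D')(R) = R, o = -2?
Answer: Rational(117346, 41) ≈ 2862.1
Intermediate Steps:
Function('t')(k) = Rational(4, 41) (Function('t')(k) = Mul(4, Pow(Add(-3, 44), -1)) = Mul(4, Pow(41, -1)) = Mul(4, Rational(1, 41)) = Rational(4, 41))
d = Rational(4, 41) ≈ 0.097561
Add(d, Mul(-1, -2862)) = Add(Rational(4, 41), Mul(-1, -2862)) = Add(Rational(4, 41), 2862) = Rational(117346, 41)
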